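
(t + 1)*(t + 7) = t^2 + 8*t + 7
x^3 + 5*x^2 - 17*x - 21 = (x - 3)*(x + 1)*(x + 7)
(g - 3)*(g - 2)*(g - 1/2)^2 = g^4 - 6*g^3 + 45*g^2/4 - 29*g/4 + 3/2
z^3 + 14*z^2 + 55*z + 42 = (z + 1)*(z + 6)*(z + 7)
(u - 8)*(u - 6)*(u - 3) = u^3 - 17*u^2 + 90*u - 144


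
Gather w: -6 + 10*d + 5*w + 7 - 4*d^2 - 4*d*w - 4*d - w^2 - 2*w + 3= -4*d^2 + 6*d - w^2 + w*(3 - 4*d) + 4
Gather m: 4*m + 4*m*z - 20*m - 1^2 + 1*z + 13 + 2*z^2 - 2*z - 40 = m*(4*z - 16) + 2*z^2 - z - 28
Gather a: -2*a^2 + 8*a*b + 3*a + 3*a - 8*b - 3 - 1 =-2*a^2 + a*(8*b + 6) - 8*b - 4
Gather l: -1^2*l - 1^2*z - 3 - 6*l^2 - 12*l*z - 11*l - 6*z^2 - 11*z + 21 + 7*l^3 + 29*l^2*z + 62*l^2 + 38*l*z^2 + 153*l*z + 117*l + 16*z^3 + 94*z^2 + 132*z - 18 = 7*l^3 + l^2*(29*z + 56) + l*(38*z^2 + 141*z + 105) + 16*z^3 + 88*z^2 + 120*z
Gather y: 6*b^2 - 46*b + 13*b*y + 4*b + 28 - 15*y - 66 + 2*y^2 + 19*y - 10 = 6*b^2 - 42*b + 2*y^2 + y*(13*b + 4) - 48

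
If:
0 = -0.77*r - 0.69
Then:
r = -0.90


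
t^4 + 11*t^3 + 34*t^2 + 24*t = t*(t + 1)*(t + 4)*(t + 6)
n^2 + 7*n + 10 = (n + 2)*(n + 5)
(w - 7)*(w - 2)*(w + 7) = w^3 - 2*w^2 - 49*w + 98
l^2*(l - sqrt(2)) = l^3 - sqrt(2)*l^2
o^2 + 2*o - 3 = (o - 1)*(o + 3)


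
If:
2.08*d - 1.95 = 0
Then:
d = 0.94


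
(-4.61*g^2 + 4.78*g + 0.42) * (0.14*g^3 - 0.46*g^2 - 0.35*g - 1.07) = -0.6454*g^5 + 2.7898*g^4 - 0.5265*g^3 + 3.0665*g^2 - 5.2616*g - 0.4494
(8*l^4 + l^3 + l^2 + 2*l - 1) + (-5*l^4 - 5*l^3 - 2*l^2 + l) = 3*l^4 - 4*l^3 - l^2 + 3*l - 1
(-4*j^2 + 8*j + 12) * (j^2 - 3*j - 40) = -4*j^4 + 20*j^3 + 148*j^2 - 356*j - 480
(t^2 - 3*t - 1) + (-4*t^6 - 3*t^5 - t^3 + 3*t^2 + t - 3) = -4*t^6 - 3*t^5 - t^3 + 4*t^2 - 2*t - 4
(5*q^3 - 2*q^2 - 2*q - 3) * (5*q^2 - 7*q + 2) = 25*q^5 - 45*q^4 + 14*q^3 - 5*q^2 + 17*q - 6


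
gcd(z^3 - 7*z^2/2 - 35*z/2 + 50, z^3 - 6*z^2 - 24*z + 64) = z + 4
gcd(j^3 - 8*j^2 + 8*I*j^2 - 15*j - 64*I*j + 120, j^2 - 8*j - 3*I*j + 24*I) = j - 8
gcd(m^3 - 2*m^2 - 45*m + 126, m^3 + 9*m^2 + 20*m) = 1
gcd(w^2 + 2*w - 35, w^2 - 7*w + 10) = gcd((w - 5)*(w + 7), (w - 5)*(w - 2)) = w - 5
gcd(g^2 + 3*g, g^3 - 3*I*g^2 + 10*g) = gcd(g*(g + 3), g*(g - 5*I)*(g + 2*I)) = g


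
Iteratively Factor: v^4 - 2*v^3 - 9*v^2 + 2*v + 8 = (v + 2)*(v^3 - 4*v^2 - v + 4) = (v - 4)*(v + 2)*(v^2 - 1) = (v - 4)*(v + 1)*(v + 2)*(v - 1)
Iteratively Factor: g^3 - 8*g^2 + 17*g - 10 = (g - 5)*(g^2 - 3*g + 2) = (g - 5)*(g - 2)*(g - 1)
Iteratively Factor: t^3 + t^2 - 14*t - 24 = (t + 3)*(t^2 - 2*t - 8) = (t - 4)*(t + 3)*(t + 2)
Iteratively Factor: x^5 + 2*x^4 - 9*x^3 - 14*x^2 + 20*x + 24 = (x - 2)*(x^4 + 4*x^3 - x^2 - 16*x - 12) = (x - 2)*(x + 2)*(x^3 + 2*x^2 - 5*x - 6) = (x - 2)*(x + 2)*(x + 3)*(x^2 - x - 2) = (x - 2)*(x + 1)*(x + 2)*(x + 3)*(x - 2)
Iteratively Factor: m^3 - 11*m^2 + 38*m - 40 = (m - 4)*(m^2 - 7*m + 10) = (m - 5)*(m - 4)*(m - 2)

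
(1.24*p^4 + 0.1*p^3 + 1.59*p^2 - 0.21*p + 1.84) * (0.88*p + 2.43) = 1.0912*p^5 + 3.1012*p^4 + 1.6422*p^3 + 3.6789*p^2 + 1.1089*p + 4.4712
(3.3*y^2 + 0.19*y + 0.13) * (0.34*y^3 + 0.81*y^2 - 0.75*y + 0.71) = 1.122*y^5 + 2.7376*y^4 - 2.2769*y^3 + 2.3058*y^2 + 0.0374*y + 0.0923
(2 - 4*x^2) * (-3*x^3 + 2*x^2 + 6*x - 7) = 12*x^5 - 8*x^4 - 30*x^3 + 32*x^2 + 12*x - 14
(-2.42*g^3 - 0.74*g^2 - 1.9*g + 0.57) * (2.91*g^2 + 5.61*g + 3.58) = -7.0422*g^5 - 15.7296*g^4 - 18.344*g^3 - 11.6495*g^2 - 3.6043*g + 2.0406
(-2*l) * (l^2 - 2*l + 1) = -2*l^3 + 4*l^2 - 2*l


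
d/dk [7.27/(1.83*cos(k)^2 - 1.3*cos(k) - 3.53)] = (26.6082*cos(k) - 9.451)*sin(k)/(-1.83*cos(k)^2 + 1.3*cos(k) + 3.53)^2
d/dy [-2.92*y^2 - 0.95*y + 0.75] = -5.84*y - 0.95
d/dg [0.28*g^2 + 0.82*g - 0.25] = 0.56*g + 0.82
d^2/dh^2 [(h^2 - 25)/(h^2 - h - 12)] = 2*(h^3 - 39*h^2 + 75*h - 181)/(h^6 - 3*h^5 - 33*h^4 + 71*h^3 + 396*h^2 - 432*h - 1728)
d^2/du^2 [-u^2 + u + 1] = -2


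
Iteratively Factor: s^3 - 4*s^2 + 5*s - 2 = (s - 1)*(s^2 - 3*s + 2) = (s - 1)^2*(s - 2)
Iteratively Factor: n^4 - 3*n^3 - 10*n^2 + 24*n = (n + 3)*(n^3 - 6*n^2 + 8*n) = (n - 2)*(n + 3)*(n^2 - 4*n) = (n - 4)*(n - 2)*(n + 3)*(n)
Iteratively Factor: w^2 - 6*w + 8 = (w - 4)*(w - 2)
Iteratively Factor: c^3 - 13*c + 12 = (c - 3)*(c^2 + 3*c - 4) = (c - 3)*(c - 1)*(c + 4)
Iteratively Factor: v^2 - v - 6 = (v - 3)*(v + 2)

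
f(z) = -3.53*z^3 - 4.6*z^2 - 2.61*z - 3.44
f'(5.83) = -416.19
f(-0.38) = -2.92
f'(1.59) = -44.01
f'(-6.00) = -328.65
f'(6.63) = -529.11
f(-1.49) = 1.91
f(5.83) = -874.49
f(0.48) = -6.14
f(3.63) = -242.38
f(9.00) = -2972.90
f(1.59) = -33.41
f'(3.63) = -175.55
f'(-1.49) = -12.41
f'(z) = -10.59*z^2 - 9.2*z - 2.61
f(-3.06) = 62.62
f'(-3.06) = -73.62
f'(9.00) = -943.20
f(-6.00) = 609.10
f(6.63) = -1251.71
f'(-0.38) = -0.64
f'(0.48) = -9.47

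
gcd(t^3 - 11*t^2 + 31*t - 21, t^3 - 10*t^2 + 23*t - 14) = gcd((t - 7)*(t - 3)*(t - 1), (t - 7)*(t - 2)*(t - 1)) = t^2 - 8*t + 7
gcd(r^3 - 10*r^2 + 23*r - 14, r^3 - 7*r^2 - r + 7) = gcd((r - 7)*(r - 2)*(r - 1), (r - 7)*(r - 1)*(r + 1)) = r^2 - 8*r + 7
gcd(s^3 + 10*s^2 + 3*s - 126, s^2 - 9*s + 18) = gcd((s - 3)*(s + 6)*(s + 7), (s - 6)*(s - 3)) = s - 3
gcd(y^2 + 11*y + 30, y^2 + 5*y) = y + 5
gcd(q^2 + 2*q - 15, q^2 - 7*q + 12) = q - 3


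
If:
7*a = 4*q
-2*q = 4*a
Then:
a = 0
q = 0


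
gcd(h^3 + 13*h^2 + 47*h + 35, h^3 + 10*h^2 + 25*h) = h + 5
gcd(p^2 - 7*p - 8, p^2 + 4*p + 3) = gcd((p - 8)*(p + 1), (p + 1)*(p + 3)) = p + 1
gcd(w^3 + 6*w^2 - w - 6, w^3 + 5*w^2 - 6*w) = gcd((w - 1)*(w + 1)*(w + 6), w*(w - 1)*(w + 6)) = w^2 + 5*w - 6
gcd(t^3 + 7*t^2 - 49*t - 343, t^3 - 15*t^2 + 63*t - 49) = t - 7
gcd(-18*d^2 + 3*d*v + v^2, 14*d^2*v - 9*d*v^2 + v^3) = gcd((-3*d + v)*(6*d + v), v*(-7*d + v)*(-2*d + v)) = 1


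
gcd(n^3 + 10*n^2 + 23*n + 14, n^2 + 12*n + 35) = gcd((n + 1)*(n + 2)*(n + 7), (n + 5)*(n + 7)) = n + 7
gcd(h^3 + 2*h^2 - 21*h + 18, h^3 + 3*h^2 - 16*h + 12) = h^2 + 5*h - 6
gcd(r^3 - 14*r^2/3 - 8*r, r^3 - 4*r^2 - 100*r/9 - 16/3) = r^2 - 14*r/3 - 8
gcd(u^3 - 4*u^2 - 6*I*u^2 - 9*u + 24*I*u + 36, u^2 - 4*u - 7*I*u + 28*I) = u - 4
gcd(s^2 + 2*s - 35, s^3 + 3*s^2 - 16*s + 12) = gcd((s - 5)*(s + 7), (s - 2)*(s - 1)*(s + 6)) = 1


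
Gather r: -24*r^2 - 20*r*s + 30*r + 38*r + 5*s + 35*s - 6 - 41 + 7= -24*r^2 + r*(68 - 20*s) + 40*s - 40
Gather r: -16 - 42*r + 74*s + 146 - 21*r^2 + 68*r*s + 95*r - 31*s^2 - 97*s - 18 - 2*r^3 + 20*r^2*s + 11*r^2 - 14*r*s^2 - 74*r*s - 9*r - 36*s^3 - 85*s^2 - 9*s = -2*r^3 + r^2*(20*s - 10) + r*(-14*s^2 - 6*s + 44) - 36*s^3 - 116*s^2 - 32*s + 112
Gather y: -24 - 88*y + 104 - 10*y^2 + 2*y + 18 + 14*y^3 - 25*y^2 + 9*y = 14*y^3 - 35*y^2 - 77*y + 98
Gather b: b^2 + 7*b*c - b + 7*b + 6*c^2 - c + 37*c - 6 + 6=b^2 + b*(7*c + 6) + 6*c^2 + 36*c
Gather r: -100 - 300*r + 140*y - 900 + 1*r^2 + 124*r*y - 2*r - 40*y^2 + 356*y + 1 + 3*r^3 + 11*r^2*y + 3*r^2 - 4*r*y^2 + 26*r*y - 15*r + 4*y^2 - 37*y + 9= 3*r^3 + r^2*(11*y + 4) + r*(-4*y^2 + 150*y - 317) - 36*y^2 + 459*y - 990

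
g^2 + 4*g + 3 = (g + 1)*(g + 3)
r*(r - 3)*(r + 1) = r^3 - 2*r^2 - 3*r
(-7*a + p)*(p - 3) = -7*a*p + 21*a + p^2 - 3*p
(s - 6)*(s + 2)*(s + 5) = s^3 + s^2 - 32*s - 60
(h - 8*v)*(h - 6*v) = h^2 - 14*h*v + 48*v^2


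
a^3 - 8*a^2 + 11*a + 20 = (a - 5)*(a - 4)*(a + 1)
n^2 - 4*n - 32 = (n - 8)*(n + 4)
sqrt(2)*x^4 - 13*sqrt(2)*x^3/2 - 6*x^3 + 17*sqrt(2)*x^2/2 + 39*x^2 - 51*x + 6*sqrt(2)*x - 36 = (x - 4)*(x - 3)*(x - 3*sqrt(2))*(sqrt(2)*x + sqrt(2)/2)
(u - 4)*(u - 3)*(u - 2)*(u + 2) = u^4 - 7*u^3 + 8*u^2 + 28*u - 48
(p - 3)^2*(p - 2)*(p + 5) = p^4 - 3*p^3 - 19*p^2 + 87*p - 90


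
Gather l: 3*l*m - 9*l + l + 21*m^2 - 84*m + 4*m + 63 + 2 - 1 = l*(3*m - 8) + 21*m^2 - 80*m + 64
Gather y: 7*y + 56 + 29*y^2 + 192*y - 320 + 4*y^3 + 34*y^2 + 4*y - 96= 4*y^3 + 63*y^2 + 203*y - 360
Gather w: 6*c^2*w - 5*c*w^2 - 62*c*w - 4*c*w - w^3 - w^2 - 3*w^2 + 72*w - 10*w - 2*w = -w^3 + w^2*(-5*c - 4) + w*(6*c^2 - 66*c + 60)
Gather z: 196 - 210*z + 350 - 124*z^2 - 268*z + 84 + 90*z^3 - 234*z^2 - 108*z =90*z^3 - 358*z^2 - 586*z + 630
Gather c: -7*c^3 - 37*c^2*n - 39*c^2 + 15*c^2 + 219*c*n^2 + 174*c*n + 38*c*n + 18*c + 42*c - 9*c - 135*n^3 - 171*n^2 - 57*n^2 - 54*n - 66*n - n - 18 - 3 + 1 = -7*c^3 + c^2*(-37*n - 24) + c*(219*n^2 + 212*n + 51) - 135*n^3 - 228*n^2 - 121*n - 20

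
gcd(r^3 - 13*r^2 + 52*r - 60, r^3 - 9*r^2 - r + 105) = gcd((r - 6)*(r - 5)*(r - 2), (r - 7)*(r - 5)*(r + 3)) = r - 5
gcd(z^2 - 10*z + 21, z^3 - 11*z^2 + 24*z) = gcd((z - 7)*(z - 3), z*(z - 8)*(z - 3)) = z - 3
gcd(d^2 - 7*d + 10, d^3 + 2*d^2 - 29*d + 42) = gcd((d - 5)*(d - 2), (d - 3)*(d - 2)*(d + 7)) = d - 2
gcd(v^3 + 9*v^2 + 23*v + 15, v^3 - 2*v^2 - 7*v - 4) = v + 1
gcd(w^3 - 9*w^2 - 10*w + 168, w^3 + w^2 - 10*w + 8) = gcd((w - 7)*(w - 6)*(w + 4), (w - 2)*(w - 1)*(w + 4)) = w + 4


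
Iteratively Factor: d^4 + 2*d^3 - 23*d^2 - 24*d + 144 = (d + 4)*(d^3 - 2*d^2 - 15*d + 36) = (d - 3)*(d + 4)*(d^2 + d - 12) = (d - 3)*(d + 4)^2*(d - 3)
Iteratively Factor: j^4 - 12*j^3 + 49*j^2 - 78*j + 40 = (j - 2)*(j^3 - 10*j^2 + 29*j - 20) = (j - 5)*(j - 2)*(j^2 - 5*j + 4) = (j - 5)*(j - 2)*(j - 1)*(j - 4)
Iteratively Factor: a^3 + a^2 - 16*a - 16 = (a + 4)*(a^2 - 3*a - 4) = (a + 1)*(a + 4)*(a - 4)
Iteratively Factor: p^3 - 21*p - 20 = (p - 5)*(p^2 + 5*p + 4) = (p - 5)*(p + 1)*(p + 4)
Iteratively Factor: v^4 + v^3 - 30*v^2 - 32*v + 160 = (v - 2)*(v^3 + 3*v^2 - 24*v - 80) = (v - 2)*(v + 4)*(v^2 - v - 20) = (v - 2)*(v + 4)^2*(v - 5)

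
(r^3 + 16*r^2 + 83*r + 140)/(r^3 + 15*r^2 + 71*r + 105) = (r + 4)/(r + 3)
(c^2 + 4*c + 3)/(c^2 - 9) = (c + 1)/(c - 3)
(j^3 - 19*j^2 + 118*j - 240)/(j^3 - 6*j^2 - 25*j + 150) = (j - 8)/(j + 5)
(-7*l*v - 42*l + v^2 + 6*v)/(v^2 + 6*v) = (-7*l + v)/v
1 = 1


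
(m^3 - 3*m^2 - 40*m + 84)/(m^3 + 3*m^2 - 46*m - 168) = (m - 2)/(m + 4)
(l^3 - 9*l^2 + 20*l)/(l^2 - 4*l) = l - 5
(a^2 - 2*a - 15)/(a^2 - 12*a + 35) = (a + 3)/(a - 7)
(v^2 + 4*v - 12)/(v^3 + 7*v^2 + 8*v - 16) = (v^2 + 4*v - 12)/(v^3 + 7*v^2 + 8*v - 16)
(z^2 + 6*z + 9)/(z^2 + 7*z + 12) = (z + 3)/(z + 4)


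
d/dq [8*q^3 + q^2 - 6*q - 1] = 24*q^2 + 2*q - 6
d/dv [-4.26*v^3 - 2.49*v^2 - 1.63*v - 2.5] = -12.78*v^2 - 4.98*v - 1.63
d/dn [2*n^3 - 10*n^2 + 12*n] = 6*n^2 - 20*n + 12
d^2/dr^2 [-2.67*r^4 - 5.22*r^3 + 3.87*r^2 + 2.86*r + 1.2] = -32.04*r^2 - 31.32*r + 7.74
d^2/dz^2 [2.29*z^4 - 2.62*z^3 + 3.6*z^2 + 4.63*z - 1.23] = 27.48*z^2 - 15.72*z + 7.2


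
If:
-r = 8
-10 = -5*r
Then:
No Solution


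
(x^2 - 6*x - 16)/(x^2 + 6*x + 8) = (x - 8)/(x + 4)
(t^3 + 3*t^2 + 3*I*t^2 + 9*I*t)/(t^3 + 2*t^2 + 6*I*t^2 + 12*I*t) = (t^2 + t*(3 + 3*I) + 9*I)/(t^2 + t*(2 + 6*I) + 12*I)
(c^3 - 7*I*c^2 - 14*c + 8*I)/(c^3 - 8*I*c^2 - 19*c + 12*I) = (c - 2*I)/(c - 3*I)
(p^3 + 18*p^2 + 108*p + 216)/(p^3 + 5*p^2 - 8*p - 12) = (p^2 + 12*p + 36)/(p^2 - p - 2)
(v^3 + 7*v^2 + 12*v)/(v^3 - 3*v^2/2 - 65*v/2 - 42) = 2*v*(v + 3)/(2*v^2 - 11*v - 21)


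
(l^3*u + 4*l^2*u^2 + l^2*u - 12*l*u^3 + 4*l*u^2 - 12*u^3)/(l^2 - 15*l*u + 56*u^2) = u*(l^3 + 4*l^2*u + l^2 - 12*l*u^2 + 4*l*u - 12*u^2)/(l^2 - 15*l*u + 56*u^2)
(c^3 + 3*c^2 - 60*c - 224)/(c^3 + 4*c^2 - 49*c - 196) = (c - 8)/(c - 7)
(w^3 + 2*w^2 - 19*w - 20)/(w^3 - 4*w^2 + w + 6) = (w^2 + w - 20)/(w^2 - 5*w + 6)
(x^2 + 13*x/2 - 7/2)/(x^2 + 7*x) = (x - 1/2)/x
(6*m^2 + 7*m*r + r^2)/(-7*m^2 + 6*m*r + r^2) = (6*m^2 + 7*m*r + r^2)/(-7*m^2 + 6*m*r + r^2)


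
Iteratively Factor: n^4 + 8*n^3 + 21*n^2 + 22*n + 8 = (n + 1)*(n^3 + 7*n^2 + 14*n + 8) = (n + 1)^2*(n^2 + 6*n + 8) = (n + 1)^2*(n + 4)*(n + 2)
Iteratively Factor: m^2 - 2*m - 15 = (m - 5)*(m + 3)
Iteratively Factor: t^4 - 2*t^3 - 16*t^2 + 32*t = (t + 4)*(t^3 - 6*t^2 + 8*t) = (t - 4)*(t + 4)*(t^2 - 2*t) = (t - 4)*(t - 2)*(t + 4)*(t)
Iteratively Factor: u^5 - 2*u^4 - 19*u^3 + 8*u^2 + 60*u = (u - 2)*(u^4 - 19*u^2 - 30*u) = (u - 2)*(u + 3)*(u^3 - 3*u^2 - 10*u) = (u - 5)*(u - 2)*(u + 3)*(u^2 + 2*u) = (u - 5)*(u - 2)*(u + 2)*(u + 3)*(u)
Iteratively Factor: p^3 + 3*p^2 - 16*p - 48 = (p - 4)*(p^2 + 7*p + 12) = (p - 4)*(p + 4)*(p + 3)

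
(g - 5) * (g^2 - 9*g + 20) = g^3 - 14*g^2 + 65*g - 100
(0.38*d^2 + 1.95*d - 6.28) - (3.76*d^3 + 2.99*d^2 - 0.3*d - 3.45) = -3.76*d^3 - 2.61*d^2 + 2.25*d - 2.83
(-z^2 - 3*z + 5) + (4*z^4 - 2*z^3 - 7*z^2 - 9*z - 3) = 4*z^4 - 2*z^3 - 8*z^2 - 12*z + 2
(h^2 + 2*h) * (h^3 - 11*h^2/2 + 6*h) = h^5 - 7*h^4/2 - 5*h^3 + 12*h^2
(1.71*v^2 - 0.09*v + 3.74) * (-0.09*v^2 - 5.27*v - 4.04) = -0.1539*v^4 - 9.0036*v^3 - 6.7707*v^2 - 19.3462*v - 15.1096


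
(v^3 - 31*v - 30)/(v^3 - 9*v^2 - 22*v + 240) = (v + 1)/(v - 8)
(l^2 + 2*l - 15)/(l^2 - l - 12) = (-l^2 - 2*l + 15)/(-l^2 + l + 12)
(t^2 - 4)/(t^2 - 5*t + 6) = (t + 2)/(t - 3)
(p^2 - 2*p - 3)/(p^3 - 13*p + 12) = (p + 1)/(p^2 + 3*p - 4)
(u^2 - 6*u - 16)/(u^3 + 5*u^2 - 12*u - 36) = (u - 8)/(u^2 + 3*u - 18)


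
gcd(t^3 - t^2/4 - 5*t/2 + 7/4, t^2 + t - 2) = t - 1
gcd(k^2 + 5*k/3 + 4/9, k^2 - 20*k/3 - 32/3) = k + 4/3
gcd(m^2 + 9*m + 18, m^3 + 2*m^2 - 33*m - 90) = m + 3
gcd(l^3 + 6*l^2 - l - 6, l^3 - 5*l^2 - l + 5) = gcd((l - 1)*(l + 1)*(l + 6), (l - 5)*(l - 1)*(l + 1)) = l^2 - 1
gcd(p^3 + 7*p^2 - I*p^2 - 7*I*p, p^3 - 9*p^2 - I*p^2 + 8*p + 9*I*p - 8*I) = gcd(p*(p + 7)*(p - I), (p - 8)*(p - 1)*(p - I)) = p - I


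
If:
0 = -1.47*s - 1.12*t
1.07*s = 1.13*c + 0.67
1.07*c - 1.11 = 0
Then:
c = 1.04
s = 1.72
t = -2.26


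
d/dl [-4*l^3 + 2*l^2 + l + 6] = -12*l^2 + 4*l + 1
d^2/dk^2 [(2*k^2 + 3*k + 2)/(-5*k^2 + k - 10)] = 2*(-85*k^3 + 150*k^2 + 480*k - 132)/(125*k^6 - 75*k^5 + 765*k^4 - 301*k^3 + 1530*k^2 - 300*k + 1000)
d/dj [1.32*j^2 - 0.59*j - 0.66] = 2.64*j - 0.59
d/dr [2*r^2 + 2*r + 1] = 4*r + 2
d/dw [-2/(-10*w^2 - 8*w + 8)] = 2*(-5*w - 2)/(5*w^2 + 4*w - 4)^2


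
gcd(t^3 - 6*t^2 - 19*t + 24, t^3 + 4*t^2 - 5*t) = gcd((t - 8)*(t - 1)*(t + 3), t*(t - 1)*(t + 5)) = t - 1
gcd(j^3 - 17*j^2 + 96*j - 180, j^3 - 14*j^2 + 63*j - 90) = j^2 - 11*j + 30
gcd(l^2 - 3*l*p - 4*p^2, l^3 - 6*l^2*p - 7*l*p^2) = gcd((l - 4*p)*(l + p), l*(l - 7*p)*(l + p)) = l + p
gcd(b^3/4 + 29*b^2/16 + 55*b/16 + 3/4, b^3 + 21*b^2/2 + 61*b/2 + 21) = 1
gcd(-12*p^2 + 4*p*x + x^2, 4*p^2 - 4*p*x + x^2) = -2*p + x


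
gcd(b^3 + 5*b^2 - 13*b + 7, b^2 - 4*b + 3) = b - 1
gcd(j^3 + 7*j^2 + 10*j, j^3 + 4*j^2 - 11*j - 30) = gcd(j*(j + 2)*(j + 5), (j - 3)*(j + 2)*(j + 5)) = j^2 + 7*j + 10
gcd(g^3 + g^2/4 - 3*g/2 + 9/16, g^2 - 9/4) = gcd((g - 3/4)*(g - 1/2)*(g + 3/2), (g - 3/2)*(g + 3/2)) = g + 3/2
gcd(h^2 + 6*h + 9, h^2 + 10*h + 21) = h + 3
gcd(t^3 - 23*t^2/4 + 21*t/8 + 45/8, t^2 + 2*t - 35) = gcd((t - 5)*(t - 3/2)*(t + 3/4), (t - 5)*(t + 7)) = t - 5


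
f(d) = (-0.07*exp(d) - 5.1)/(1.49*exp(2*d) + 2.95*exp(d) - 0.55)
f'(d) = (-0.07*exp(d) - 5.1)*(-2.98*exp(2*d) - 2.95*exp(d))/(1.49*exp(2*d) + 2.95*exp(d) - 0.55)^2 - 0.07*exp(d)/(1.49*exp(2*d) + 2.95*exp(d) - 0.55) = (0.1043*exp(2*d) + 15.198*exp(d) + 15.0835)*exp(d)/(2.2201*exp(4*d) + 8.791*exp(3*d) + 7.0635*exp(2*d) - 3.245*exp(d) + 0.3025)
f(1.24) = -0.19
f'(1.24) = 0.32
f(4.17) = -0.00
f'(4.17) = 0.00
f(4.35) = -0.00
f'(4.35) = 0.00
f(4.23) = -0.00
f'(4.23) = 0.00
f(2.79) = -0.01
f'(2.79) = 0.02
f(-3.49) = 11.12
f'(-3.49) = 2.25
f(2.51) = -0.02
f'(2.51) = 0.04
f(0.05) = -1.23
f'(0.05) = 1.86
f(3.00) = -0.00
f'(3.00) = 0.02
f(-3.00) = 12.78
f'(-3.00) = 4.94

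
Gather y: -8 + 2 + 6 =0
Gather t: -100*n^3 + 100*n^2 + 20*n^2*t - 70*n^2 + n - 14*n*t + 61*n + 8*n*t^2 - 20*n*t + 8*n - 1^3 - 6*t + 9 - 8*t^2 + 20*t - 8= -100*n^3 + 30*n^2 + 70*n + t^2*(8*n - 8) + t*(20*n^2 - 34*n + 14)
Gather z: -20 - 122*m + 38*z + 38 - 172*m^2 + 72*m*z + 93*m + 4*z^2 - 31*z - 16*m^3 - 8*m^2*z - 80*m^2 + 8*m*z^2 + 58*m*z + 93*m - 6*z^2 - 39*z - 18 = -16*m^3 - 252*m^2 + 64*m + z^2*(8*m - 2) + z*(-8*m^2 + 130*m - 32)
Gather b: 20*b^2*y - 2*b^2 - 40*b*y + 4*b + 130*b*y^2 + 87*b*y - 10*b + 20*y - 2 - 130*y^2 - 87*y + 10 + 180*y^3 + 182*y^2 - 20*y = b^2*(20*y - 2) + b*(130*y^2 + 47*y - 6) + 180*y^3 + 52*y^2 - 87*y + 8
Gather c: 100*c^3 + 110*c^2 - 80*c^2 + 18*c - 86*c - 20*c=100*c^3 + 30*c^2 - 88*c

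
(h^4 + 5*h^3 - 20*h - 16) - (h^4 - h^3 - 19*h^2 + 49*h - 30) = 6*h^3 + 19*h^2 - 69*h + 14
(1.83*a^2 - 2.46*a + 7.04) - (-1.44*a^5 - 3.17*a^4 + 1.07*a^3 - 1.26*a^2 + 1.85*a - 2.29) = 1.44*a^5 + 3.17*a^4 - 1.07*a^3 + 3.09*a^2 - 4.31*a + 9.33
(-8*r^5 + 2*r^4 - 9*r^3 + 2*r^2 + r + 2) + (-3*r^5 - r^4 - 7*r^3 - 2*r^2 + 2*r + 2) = -11*r^5 + r^4 - 16*r^3 + 3*r + 4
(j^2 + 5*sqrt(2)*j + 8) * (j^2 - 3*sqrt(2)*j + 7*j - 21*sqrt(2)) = j^4 + 2*sqrt(2)*j^3 + 7*j^3 - 22*j^2 + 14*sqrt(2)*j^2 - 154*j - 24*sqrt(2)*j - 168*sqrt(2)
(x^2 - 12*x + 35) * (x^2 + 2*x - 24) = x^4 - 10*x^3 - 13*x^2 + 358*x - 840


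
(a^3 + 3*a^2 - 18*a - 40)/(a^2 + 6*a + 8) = (a^2 + a - 20)/(a + 4)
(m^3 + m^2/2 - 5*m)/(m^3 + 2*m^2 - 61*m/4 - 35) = 2*m*(m - 2)/(2*m^2 - m - 28)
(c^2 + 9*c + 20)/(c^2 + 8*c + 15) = (c + 4)/(c + 3)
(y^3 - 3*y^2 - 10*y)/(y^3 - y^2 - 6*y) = (y - 5)/(y - 3)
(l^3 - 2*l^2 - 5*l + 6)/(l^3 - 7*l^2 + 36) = (l - 1)/(l - 6)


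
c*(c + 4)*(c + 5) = c^3 + 9*c^2 + 20*c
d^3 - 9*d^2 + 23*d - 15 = (d - 5)*(d - 3)*(d - 1)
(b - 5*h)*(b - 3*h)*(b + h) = b^3 - 7*b^2*h + 7*b*h^2 + 15*h^3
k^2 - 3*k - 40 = (k - 8)*(k + 5)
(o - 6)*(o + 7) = o^2 + o - 42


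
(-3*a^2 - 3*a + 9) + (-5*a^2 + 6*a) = -8*a^2 + 3*a + 9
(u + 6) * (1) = u + 6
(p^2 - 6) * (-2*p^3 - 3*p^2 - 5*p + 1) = -2*p^5 - 3*p^4 + 7*p^3 + 19*p^2 + 30*p - 6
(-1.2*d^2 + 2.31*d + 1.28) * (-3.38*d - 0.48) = 4.056*d^3 - 7.2318*d^2 - 5.4352*d - 0.6144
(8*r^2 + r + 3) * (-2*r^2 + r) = -16*r^4 + 6*r^3 - 5*r^2 + 3*r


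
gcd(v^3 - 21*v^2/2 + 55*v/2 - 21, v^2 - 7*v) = v - 7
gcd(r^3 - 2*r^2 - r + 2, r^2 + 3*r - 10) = r - 2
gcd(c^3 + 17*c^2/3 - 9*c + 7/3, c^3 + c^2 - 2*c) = c - 1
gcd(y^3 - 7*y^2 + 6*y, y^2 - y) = y^2 - y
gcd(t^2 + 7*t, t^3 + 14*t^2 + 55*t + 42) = t + 7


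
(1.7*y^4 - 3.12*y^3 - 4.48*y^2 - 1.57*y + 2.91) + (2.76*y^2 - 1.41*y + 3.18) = 1.7*y^4 - 3.12*y^3 - 1.72*y^2 - 2.98*y + 6.09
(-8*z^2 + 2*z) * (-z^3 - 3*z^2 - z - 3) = 8*z^5 + 22*z^4 + 2*z^3 + 22*z^2 - 6*z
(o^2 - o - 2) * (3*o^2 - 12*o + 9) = 3*o^4 - 15*o^3 + 15*o^2 + 15*o - 18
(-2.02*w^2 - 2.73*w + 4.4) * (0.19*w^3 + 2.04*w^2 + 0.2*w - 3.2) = -0.3838*w^5 - 4.6395*w^4 - 5.1372*w^3 + 14.894*w^2 + 9.616*w - 14.08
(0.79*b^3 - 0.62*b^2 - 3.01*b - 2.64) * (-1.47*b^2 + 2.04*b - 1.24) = -1.1613*b^5 + 2.523*b^4 + 2.1803*b^3 - 1.4908*b^2 - 1.6532*b + 3.2736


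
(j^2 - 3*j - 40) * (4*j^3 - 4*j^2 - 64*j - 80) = 4*j^5 - 16*j^4 - 212*j^3 + 272*j^2 + 2800*j + 3200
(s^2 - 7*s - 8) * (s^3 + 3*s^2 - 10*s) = s^5 - 4*s^4 - 39*s^3 + 46*s^2 + 80*s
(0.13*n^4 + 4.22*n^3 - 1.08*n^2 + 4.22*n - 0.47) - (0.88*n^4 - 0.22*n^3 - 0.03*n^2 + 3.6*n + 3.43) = -0.75*n^4 + 4.44*n^3 - 1.05*n^2 + 0.62*n - 3.9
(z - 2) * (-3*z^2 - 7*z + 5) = -3*z^3 - z^2 + 19*z - 10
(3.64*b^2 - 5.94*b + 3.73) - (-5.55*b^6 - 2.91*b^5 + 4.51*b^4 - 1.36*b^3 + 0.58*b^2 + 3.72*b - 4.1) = 5.55*b^6 + 2.91*b^5 - 4.51*b^4 + 1.36*b^3 + 3.06*b^2 - 9.66*b + 7.83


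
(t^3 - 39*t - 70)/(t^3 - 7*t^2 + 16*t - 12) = (t^3 - 39*t - 70)/(t^3 - 7*t^2 + 16*t - 12)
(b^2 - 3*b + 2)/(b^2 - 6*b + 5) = (b - 2)/(b - 5)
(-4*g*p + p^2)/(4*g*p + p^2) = (-4*g + p)/(4*g + p)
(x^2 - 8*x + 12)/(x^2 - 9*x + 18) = (x - 2)/(x - 3)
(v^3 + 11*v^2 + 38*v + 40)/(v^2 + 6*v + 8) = v + 5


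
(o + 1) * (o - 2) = o^2 - o - 2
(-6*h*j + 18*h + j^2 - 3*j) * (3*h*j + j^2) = -18*h^2*j^2 + 54*h^2*j - 3*h*j^3 + 9*h*j^2 + j^4 - 3*j^3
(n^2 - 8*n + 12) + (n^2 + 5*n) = 2*n^2 - 3*n + 12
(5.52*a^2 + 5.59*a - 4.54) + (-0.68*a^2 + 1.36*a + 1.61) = 4.84*a^2 + 6.95*a - 2.93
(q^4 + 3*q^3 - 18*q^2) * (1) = q^4 + 3*q^3 - 18*q^2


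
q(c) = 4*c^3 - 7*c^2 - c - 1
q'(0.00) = -1.00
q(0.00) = -1.00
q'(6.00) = 347.00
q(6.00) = 605.00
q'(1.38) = 2.53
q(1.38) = -5.20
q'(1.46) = 4.14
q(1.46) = -4.93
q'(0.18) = -3.13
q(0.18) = -1.38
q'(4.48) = 177.12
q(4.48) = 213.69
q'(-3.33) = 178.69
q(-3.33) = -223.00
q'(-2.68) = 122.71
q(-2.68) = -125.59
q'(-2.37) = 99.58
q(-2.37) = -91.20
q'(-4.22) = 271.78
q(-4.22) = -422.04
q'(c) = 12*c^2 - 14*c - 1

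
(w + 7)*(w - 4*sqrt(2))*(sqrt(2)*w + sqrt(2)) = sqrt(2)*w^3 - 8*w^2 + 8*sqrt(2)*w^2 - 64*w + 7*sqrt(2)*w - 56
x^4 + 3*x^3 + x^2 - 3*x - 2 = (x - 1)*(x + 1)^2*(x + 2)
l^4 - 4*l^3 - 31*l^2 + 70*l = l*(l - 7)*(l - 2)*(l + 5)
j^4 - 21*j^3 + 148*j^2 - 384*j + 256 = (j - 8)^2*(j - 4)*(j - 1)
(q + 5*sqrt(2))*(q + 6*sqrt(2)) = q^2 + 11*sqrt(2)*q + 60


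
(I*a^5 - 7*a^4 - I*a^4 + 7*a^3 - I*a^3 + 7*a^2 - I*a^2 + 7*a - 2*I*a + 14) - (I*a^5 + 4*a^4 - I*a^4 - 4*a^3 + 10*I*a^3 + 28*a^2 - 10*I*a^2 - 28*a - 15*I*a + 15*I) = -11*a^4 + 11*a^3 - 11*I*a^3 - 21*a^2 + 9*I*a^2 + 35*a + 13*I*a + 14 - 15*I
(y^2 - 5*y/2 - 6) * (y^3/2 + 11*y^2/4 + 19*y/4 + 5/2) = y^5/2 + 3*y^4/2 - 41*y^3/8 - 207*y^2/8 - 139*y/4 - 15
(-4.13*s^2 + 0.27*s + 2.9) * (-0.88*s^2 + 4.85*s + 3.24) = 3.6344*s^4 - 20.2681*s^3 - 14.6237*s^2 + 14.9398*s + 9.396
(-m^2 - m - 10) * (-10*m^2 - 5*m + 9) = 10*m^4 + 15*m^3 + 96*m^2 + 41*m - 90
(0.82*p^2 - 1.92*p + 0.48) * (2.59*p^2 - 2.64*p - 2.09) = 2.1238*p^4 - 7.1376*p^3 + 4.5982*p^2 + 2.7456*p - 1.0032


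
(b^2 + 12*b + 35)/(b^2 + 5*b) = (b + 7)/b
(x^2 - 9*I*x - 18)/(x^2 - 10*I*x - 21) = (x - 6*I)/(x - 7*I)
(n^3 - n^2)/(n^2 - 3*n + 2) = n^2/(n - 2)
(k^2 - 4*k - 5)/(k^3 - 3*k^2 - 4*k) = (k - 5)/(k*(k - 4))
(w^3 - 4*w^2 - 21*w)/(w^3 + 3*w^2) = (w - 7)/w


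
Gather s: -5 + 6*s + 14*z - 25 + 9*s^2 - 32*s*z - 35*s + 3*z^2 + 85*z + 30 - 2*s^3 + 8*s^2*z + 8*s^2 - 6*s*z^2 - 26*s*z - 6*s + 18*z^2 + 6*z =-2*s^3 + s^2*(8*z + 17) + s*(-6*z^2 - 58*z - 35) + 21*z^2 + 105*z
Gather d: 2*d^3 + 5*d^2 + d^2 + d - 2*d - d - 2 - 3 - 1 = 2*d^3 + 6*d^2 - 2*d - 6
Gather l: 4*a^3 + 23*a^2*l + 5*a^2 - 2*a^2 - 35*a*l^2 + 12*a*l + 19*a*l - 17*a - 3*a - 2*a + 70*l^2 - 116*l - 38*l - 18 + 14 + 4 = 4*a^3 + 3*a^2 - 22*a + l^2*(70 - 35*a) + l*(23*a^2 + 31*a - 154)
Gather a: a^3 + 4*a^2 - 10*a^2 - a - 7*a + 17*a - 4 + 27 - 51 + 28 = a^3 - 6*a^2 + 9*a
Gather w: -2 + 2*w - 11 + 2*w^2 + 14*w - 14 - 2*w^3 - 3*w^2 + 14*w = -2*w^3 - w^2 + 30*w - 27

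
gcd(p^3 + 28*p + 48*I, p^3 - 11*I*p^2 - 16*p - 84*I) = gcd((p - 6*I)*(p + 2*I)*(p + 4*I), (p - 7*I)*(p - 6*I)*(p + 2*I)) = p^2 - 4*I*p + 12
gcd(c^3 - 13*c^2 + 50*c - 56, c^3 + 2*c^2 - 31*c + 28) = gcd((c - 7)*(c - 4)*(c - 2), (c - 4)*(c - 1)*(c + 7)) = c - 4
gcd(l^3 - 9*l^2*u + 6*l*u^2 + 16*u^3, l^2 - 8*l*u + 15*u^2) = 1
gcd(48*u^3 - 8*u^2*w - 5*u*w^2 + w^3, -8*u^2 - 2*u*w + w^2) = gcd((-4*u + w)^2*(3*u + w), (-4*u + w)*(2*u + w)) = 4*u - w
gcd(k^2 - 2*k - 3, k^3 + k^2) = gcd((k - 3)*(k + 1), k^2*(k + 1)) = k + 1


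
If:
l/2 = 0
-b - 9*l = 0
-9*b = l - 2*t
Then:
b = 0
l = 0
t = 0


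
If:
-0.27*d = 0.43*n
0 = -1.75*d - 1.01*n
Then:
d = 0.00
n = 0.00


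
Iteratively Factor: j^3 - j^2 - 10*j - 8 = (j - 4)*(j^2 + 3*j + 2) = (j - 4)*(j + 1)*(j + 2)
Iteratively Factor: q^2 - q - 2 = (q - 2)*(q + 1)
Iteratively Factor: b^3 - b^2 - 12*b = (b - 4)*(b^2 + 3*b) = b*(b - 4)*(b + 3)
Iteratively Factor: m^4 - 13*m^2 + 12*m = (m - 1)*(m^3 + m^2 - 12*m) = m*(m - 1)*(m^2 + m - 12) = m*(m - 1)*(m + 4)*(m - 3)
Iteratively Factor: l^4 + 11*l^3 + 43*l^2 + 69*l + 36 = (l + 3)*(l^3 + 8*l^2 + 19*l + 12) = (l + 1)*(l + 3)*(l^2 + 7*l + 12) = (l + 1)*(l + 3)*(l + 4)*(l + 3)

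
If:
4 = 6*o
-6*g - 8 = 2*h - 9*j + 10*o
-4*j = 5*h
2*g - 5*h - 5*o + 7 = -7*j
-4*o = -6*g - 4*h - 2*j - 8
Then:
No Solution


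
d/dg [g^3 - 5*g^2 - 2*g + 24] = 3*g^2 - 10*g - 2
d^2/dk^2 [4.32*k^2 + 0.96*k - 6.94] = 8.64000000000000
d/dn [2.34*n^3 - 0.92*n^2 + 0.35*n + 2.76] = 7.02*n^2 - 1.84*n + 0.35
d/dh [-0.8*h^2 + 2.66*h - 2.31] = 2.66 - 1.6*h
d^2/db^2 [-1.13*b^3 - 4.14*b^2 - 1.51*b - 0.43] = -6.78*b - 8.28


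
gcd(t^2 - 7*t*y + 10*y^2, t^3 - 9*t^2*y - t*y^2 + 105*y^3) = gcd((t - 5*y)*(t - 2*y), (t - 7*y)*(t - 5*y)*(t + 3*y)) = -t + 5*y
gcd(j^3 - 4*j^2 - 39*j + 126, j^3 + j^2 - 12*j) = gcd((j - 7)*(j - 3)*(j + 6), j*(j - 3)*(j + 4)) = j - 3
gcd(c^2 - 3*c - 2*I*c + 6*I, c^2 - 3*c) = c - 3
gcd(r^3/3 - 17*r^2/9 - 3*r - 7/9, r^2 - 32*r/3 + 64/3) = 1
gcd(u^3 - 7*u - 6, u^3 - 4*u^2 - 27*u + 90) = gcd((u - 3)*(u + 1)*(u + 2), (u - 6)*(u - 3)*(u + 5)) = u - 3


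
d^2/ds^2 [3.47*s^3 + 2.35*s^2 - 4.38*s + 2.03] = 20.82*s + 4.7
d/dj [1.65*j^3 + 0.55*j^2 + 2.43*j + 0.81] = 4.95*j^2 + 1.1*j + 2.43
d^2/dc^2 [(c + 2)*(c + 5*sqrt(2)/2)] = 2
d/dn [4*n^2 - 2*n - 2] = 8*n - 2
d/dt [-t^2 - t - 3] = -2*t - 1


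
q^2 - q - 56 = (q - 8)*(q + 7)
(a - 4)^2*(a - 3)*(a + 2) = a^4 - 9*a^3 + 18*a^2 + 32*a - 96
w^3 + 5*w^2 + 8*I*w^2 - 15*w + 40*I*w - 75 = (w + 5)*(w + 3*I)*(w + 5*I)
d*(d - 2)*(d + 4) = d^3 + 2*d^2 - 8*d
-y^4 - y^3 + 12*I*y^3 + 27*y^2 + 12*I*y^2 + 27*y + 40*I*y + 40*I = (y - 8*I)*(y - 5*I)*(-I*y + 1)*(-I*y - I)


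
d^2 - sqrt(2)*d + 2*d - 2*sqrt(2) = (d + 2)*(d - sqrt(2))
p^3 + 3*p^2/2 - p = p*(p - 1/2)*(p + 2)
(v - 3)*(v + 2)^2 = v^3 + v^2 - 8*v - 12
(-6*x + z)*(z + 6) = -6*x*z - 36*x + z^2 + 6*z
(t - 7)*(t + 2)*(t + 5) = t^3 - 39*t - 70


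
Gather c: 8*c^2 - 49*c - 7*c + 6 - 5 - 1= 8*c^2 - 56*c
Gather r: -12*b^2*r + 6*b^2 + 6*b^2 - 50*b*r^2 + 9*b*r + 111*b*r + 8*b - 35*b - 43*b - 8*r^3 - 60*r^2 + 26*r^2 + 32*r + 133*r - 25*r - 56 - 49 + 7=12*b^2 - 70*b - 8*r^3 + r^2*(-50*b - 34) + r*(-12*b^2 + 120*b + 140) - 98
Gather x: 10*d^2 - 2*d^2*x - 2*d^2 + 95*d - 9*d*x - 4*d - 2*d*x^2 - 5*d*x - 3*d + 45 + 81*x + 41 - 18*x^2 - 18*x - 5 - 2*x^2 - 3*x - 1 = 8*d^2 + 88*d + x^2*(-2*d - 20) + x*(-2*d^2 - 14*d + 60) + 80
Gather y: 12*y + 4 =12*y + 4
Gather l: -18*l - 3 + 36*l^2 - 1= 36*l^2 - 18*l - 4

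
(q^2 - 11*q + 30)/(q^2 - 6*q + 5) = (q - 6)/(q - 1)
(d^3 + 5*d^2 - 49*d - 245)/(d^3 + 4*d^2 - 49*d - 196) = (d + 5)/(d + 4)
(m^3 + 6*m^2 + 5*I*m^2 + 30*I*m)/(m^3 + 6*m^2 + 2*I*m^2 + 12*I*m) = (m + 5*I)/(m + 2*I)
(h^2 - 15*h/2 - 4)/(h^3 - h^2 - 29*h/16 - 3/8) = 8*(-2*h^2 + 15*h + 8)/(-16*h^3 + 16*h^2 + 29*h + 6)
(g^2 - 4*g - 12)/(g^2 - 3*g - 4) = (-g^2 + 4*g + 12)/(-g^2 + 3*g + 4)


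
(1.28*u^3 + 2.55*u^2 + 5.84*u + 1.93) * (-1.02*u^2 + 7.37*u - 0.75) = -1.3056*u^5 + 6.8326*u^4 + 11.8767*u^3 + 39.1597*u^2 + 9.8441*u - 1.4475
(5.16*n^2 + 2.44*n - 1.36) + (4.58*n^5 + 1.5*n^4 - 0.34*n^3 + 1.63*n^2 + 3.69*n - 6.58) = 4.58*n^5 + 1.5*n^4 - 0.34*n^3 + 6.79*n^2 + 6.13*n - 7.94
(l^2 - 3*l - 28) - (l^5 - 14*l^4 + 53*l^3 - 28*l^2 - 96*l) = -l^5 + 14*l^4 - 53*l^3 + 29*l^2 + 93*l - 28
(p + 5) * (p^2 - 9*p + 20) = p^3 - 4*p^2 - 25*p + 100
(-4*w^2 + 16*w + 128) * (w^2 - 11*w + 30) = -4*w^4 + 60*w^3 - 168*w^2 - 928*w + 3840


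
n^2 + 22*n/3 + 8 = (n + 4/3)*(n + 6)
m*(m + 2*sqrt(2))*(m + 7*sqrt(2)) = m^3 + 9*sqrt(2)*m^2 + 28*m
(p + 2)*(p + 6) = p^2 + 8*p + 12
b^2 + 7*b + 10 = (b + 2)*(b + 5)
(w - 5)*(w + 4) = w^2 - w - 20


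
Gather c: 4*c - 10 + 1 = 4*c - 9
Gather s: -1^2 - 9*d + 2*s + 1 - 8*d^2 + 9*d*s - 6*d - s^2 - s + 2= -8*d^2 - 15*d - s^2 + s*(9*d + 1) + 2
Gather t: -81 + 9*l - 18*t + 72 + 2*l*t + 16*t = 9*l + t*(2*l - 2) - 9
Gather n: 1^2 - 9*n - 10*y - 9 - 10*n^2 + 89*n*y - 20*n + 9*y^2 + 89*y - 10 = -10*n^2 + n*(89*y - 29) + 9*y^2 + 79*y - 18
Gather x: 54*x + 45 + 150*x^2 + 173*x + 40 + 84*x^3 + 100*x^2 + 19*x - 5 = 84*x^3 + 250*x^2 + 246*x + 80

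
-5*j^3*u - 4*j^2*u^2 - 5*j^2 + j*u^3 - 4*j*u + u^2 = (-5*j + u)*(j + u)*(j*u + 1)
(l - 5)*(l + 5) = l^2 - 25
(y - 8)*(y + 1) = y^2 - 7*y - 8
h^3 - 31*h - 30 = (h - 6)*(h + 1)*(h + 5)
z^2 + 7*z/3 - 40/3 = (z - 8/3)*(z + 5)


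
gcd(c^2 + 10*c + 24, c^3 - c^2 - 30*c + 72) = c + 6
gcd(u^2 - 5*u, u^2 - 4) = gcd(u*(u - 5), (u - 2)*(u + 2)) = 1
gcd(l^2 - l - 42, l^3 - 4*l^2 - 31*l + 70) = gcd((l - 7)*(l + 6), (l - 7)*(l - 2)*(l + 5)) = l - 7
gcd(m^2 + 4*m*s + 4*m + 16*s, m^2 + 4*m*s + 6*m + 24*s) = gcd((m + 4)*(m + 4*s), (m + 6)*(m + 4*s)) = m + 4*s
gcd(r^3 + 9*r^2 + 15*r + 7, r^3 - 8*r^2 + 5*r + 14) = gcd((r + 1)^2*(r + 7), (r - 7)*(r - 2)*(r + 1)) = r + 1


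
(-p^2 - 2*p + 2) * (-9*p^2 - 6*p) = 9*p^4 + 24*p^3 - 6*p^2 - 12*p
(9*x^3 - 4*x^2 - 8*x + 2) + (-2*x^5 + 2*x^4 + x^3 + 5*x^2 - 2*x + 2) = -2*x^5 + 2*x^4 + 10*x^3 + x^2 - 10*x + 4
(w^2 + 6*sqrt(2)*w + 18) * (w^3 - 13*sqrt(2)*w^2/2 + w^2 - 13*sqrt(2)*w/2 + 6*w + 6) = w^5 - sqrt(2)*w^4/2 + w^4 - 54*w^3 - sqrt(2)*w^3/2 - 81*sqrt(2)*w^2 - 54*w^2 - 81*sqrt(2)*w + 108*w + 108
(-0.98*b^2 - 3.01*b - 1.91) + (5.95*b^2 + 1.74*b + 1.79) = 4.97*b^2 - 1.27*b - 0.12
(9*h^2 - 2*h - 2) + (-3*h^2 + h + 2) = 6*h^2 - h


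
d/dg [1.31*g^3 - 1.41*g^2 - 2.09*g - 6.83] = 3.93*g^2 - 2.82*g - 2.09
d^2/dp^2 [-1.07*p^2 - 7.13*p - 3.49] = -2.14000000000000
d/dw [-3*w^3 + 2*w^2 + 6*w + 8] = -9*w^2 + 4*w + 6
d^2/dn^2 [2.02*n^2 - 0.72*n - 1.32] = 4.04000000000000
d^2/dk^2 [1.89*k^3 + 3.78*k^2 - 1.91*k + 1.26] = 11.34*k + 7.56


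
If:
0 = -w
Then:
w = 0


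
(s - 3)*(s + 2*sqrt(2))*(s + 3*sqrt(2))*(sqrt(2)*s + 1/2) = sqrt(2)*s^4 - 3*sqrt(2)*s^3 + 21*s^3/2 - 63*s^2/2 + 29*sqrt(2)*s^2/2 - 87*sqrt(2)*s/2 + 6*s - 18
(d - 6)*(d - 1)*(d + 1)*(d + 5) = d^4 - d^3 - 31*d^2 + d + 30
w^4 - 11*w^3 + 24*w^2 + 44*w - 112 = (w - 7)*(w - 4)*(w - 2)*(w + 2)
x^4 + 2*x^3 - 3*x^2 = x^2*(x - 1)*(x + 3)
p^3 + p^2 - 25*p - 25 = (p - 5)*(p + 1)*(p + 5)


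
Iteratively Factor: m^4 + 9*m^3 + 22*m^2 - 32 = (m + 2)*(m^3 + 7*m^2 + 8*m - 16) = (m + 2)*(m + 4)*(m^2 + 3*m - 4) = (m - 1)*(m + 2)*(m + 4)*(m + 4)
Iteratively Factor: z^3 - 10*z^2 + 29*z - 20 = (z - 1)*(z^2 - 9*z + 20) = (z - 5)*(z - 1)*(z - 4)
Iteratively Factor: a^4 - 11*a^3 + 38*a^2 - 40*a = (a - 5)*(a^3 - 6*a^2 + 8*a) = (a - 5)*(a - 2)*(a^2 - 4*a) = (a - 5)*(a - 4)*(a - 2)*(a)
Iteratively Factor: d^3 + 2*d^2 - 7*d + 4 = (d + 4)*(d^2 - 2*d + 1) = (d - 1)*(d + 4)*(d - 1)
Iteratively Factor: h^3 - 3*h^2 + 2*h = (h - 2)*(h^2 - h) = (h - 2)*(h - 1)*(h)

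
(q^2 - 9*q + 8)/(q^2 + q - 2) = (q - 8)/(q + 2)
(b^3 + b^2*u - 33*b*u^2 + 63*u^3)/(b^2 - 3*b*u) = b + 4*u - 21*u^2/b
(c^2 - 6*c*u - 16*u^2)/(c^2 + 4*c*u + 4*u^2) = (c - 8*u)/(c + 2*u)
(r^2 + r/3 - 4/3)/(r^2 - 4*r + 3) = (r + 4/3)/(r - 3)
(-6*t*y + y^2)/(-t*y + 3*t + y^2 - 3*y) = y*(6*t - y)/(t*y - 3*t - y^2 + 3*y)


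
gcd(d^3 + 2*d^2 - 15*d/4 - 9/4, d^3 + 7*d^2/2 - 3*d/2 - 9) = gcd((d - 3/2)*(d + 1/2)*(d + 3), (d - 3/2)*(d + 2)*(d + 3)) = d^2 + 3*d/2 - 9/2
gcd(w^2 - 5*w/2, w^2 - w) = w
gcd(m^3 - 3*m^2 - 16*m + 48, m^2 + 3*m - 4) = m + 4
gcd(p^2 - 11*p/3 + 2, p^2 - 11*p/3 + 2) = p^2 - 11*p/3 + 2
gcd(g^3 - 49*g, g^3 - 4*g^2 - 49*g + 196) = g^2 - 49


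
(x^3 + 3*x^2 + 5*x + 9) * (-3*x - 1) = -3*x^4 - 10*x^3 - 18*x^2 - 32*x - 9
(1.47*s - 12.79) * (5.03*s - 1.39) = 7.3941*s^2 - 66.377*s + 17.7781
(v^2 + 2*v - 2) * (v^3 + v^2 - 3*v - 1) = v^5 + 3*v^4 - 3*v^3 - 9*v^2 + 4*v + 2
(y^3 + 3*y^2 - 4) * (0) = 0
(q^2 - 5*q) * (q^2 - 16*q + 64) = q^4 - 21*q^3 + 144*q^2 - 320*q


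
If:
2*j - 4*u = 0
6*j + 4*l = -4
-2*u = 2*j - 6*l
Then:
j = -1/2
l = -1/4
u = -1/4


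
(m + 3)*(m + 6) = m^2 + 9*m + 18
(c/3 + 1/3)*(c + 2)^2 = c^3/3 + 5*c^2/3 + 8*c/3 + 4/3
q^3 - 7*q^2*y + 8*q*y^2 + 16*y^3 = (q - 4*y)^2*(q + y)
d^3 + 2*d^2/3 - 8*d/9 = d*(d - 2/3)*(d + 4/3)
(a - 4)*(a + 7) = a^2 + 3*a - 28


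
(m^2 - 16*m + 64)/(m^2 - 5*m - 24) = (m - 8)/(m + 3)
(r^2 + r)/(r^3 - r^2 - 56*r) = (r + 1)/(r^2 - r - 56)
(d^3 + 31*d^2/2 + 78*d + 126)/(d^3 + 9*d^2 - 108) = (d + 7/2)/(d - 3)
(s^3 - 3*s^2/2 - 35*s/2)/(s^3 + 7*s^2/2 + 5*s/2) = (2*s^2 - 3*s - 35)/(2*s^2 + 7*s + 5)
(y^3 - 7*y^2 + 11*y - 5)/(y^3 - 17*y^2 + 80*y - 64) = (y^2 - 6*y + 5)/(y^2 - 16*y + 64)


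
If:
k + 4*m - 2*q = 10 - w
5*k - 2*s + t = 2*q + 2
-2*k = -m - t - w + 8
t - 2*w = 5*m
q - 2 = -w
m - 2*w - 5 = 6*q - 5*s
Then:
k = -586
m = -882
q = -1374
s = -921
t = -1658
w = 1376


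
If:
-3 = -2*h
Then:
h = 3/2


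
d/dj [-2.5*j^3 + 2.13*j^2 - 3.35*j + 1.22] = -7.5*j^2 + 4.26*j - 3.35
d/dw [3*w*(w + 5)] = 6*w + 15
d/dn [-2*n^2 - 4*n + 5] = -4*n - 4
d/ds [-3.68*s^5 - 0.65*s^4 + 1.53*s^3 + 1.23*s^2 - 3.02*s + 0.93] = -18.4*s^4 - 2.6*s^3 + 4.59*s^2 + 2.46*s - 3.02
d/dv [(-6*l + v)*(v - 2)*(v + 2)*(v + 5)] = -18*l*v^2 - 60*l*v + 24*l + 4*v^3 + 15*v^2 - 8*v - 20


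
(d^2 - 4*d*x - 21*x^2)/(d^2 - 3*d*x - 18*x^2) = (-d + 7*x)/(-d + 6*x)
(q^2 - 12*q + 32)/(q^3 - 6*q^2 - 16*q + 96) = (q - 8)/(q^2 - 2*q - 24)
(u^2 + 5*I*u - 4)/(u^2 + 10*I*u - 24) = (u + I)/(u + 6*I)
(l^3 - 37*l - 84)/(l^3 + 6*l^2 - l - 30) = (l^2 - 3*l - 28)/(l^2 + 3*l - 10)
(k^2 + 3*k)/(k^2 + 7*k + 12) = k/(k + 4)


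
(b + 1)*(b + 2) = b^2 + 3*b + 2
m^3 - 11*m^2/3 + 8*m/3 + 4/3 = (m - 2)^2*(m + 1/3)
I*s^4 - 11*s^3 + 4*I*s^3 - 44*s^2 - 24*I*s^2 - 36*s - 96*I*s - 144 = (s + 4)*(s + 6*I)^2*(I*s + 1)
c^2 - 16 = (c - 4)*(c + 4)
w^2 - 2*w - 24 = (w - 6)*(w + 4)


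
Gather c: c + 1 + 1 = c + 2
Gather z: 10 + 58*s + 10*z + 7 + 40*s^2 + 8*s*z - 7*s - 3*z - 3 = 40*s^2 + 51*s + z*(8*s + 7) + 14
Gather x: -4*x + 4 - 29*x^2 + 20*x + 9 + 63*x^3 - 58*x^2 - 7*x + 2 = 63*x^3 - 87*x^2 + 9*x + 15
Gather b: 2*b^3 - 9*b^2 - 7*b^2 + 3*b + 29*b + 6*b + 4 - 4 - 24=2*b^3 - 16*b^2 + 38*b - 24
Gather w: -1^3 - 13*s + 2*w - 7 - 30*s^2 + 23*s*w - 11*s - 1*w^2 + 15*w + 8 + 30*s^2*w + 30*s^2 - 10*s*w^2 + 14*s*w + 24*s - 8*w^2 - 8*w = w^2*(-10*s - 9) + w*(30*s^2 + 37*s + 9)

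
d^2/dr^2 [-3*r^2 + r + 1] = -6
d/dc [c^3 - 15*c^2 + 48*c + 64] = 3*c^2 - 30*c + 48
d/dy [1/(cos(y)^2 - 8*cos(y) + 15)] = 2*(cos(y) - 4)*sin(y)/(cos(y)^2 - 8*cos(y) + 15)^2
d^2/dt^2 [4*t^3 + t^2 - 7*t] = 24*t + 2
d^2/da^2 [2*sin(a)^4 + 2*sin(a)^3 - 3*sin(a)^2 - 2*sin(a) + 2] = -32*sin(a)^4 - 18*sin(a)^3 + 36*sin(a)^2 + 14*sin(a) - 6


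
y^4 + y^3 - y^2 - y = y*(y - 1)*(y + 1)^2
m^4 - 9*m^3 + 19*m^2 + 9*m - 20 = (m - 5)*(m - 4)*(m - 1)*(m + 1)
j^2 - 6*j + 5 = (j - 5)*(j - 1)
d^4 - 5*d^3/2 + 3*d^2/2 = d^2*(d - 3/2)*(d - 1)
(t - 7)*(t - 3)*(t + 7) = t^3 - 3*t^2 - 49*t + 147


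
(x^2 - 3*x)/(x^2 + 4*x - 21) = x/(x + 7)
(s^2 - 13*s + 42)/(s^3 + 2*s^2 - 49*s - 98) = (s - 6)/(s^2 + 9*s + 14)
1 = 1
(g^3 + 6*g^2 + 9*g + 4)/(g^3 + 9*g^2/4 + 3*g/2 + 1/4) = 4*(g + 4)/(4*g + 1)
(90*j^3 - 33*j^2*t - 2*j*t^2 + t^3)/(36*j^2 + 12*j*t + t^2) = (15*j^2 - 8*j*t + t^2)/(6*j + t)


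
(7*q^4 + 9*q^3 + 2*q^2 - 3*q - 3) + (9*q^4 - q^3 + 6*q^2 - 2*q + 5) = 16*q^4 + 8*q^3 + 8*q^2 - 5*q + 2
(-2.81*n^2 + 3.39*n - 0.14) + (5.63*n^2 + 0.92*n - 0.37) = 2.82*n^2 + 4.31*n - 0.51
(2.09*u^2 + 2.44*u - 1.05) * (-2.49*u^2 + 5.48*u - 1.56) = -5.2041*u^4 + 5.3776*u^3 + 12.7253*u^2 - 9.5604*u + 1.638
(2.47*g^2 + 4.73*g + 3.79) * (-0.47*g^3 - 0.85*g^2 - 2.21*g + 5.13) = -1.1609*g^5 - 4.3226*g^4 - 11.2605*g^3 - 1.0037*g^2 + 15.889*g + 19.4427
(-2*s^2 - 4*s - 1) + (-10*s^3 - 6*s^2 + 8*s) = -10*s^3 - 8*s^2 + 4*s - 1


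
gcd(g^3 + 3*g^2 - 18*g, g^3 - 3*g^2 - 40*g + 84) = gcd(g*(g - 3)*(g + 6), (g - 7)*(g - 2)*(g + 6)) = g + 6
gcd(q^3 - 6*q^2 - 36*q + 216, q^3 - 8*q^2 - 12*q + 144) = q^2 - 12*q + 36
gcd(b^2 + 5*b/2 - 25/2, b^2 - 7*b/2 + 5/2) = b - 5/2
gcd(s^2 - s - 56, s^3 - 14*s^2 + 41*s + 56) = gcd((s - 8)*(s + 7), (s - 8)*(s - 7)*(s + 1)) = s - 8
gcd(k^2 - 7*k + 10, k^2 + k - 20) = 1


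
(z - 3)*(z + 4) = z^2 + z - 12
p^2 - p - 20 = (p - 5)*(p + 4)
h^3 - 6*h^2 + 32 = (h - 4)^2*(h + 2)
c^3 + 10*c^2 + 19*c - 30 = (c - 1)*(c + 5)*(c + 6)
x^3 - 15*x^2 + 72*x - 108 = (x - 6)^2*(x - 3)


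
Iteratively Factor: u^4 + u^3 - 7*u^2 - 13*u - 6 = (u + 1)*(u^3 - 7*u - 6) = (u - 3)*(u + 1)*(u^2 + 3*u + 2) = (u - 3)*(u + 1)*(u + 2)*(u + 1)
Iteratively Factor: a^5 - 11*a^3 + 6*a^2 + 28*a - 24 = (a + 3)*(a^4 - 3*a^3 - 2*a^2 + 12*a - 8) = (a + 2)*(a + 3)*(a^3 - 5*a^2 + 8*a - 4) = (a - 2)*(a + 2)*(a + 3)*(a^2 - 3*a + 2) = (a - 2)*(a - 1)*(a + 2)*(a + 3)*(a - 2)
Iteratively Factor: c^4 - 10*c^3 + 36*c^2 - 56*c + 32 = (c - 4)*(c^3 - 6*c^2 + 12*c - 8) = (c - 4)*(c - 2)*(c^2 - 4*c + 4) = (c - 4)*(c - 2)^2*(c - 2)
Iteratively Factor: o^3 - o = (o - 1)*(o^2 + o) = o*(o - 1)*(o + 1)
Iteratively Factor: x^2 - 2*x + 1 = (x - 1)*(x - 1)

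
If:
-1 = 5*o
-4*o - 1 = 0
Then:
No Solution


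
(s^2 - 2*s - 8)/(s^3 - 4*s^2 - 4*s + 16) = 1/(s - 2)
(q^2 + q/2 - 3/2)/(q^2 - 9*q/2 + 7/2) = (2*q + 3)/(2*q - 7)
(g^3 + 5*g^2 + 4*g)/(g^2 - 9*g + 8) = g*(g^2 + 5*g + 4)/(g^2 - 9*g + 8)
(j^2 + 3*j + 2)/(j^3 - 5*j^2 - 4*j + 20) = (j + 1)/(j^2 - 7*j + 10)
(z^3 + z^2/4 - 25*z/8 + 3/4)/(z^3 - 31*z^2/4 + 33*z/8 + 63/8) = (4*z^2 + 7*z - 2)/(4*z^2 - 25*z - 21)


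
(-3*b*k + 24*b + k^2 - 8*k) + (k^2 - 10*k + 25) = -3*b*k + 24*b + 2*k^2 - 18*k + 25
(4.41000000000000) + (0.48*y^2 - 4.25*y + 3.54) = 0.48*y^2 - 4.25*y + 7.95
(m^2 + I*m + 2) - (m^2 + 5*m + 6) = -5*m + I*m - 4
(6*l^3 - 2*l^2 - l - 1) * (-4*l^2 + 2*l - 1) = -24*l^5 + 20*l^4 - 6*l^3 + 4*l^2 - l + 1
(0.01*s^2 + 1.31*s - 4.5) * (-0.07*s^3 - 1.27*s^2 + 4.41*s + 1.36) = -0.0007*s^5 - 0.1044*s^4 - 1.3046*s^3 + 11.5057*s^2 - 18.0634*s - 6.12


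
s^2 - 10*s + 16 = (s - 8)*(s - 2)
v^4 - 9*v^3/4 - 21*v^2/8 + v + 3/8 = (v - 3)*(v - 1/2)*(v + 1/4)*(v + 1)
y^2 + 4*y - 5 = (y - 1)*(y + 5)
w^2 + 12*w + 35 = (w + 5)*(w + 7)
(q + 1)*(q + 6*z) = q^2 + 6*q*z + q + 6*z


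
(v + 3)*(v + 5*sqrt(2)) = v^2 + 3*v + 5*sqrt(2)*v + 15*sqrt(2)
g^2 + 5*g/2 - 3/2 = (g - 1/2)*(g + 3)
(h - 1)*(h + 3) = h^2 + 2*h - 3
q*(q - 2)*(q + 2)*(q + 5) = q^4 + 5*q^3 - 4*q^2 - 20*q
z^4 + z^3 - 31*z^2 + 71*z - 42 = (z - 3)*(z - 2)*(z - 1)*(z + 7)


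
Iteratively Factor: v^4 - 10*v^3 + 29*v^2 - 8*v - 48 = (v - 3)*(v^3 - 7*v^2 + 8*v + 16) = (v - 3)*(v + 1)*(v^2 - 8*v + 16) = (v - 4)*(v - 3)*(v + 1)*(v - 4)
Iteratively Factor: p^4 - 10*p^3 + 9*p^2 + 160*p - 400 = (p - 4)*(p^3 - 6*p^2 - 15*p + 100) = (p - 4)*(p + 4)*(p^2 - 10*p + 25) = (p - 5)*(p - 4)*(p + 4)*(p - 5)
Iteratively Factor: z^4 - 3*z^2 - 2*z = (z - 2)*(z^3 + 2*z^2 + z) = (z - 2)*(z + 1)*(z^2 + z) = z*(z - 2)*(z + 1)*(z + 1)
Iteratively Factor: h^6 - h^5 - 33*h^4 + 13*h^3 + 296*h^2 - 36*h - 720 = (h + 3)*(h^5 - 4*h^4 - 21*h^3 + 76*h^2 + 68*h - 240) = (h + 2)*(h + 3)*(h^4 - 6*h^3 - 9*h^2 + 94*h - 120) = (h - 5)*(h + 2)*(h + 3)*(h^3 - h^2 - 14*h + 24) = (h - 5)*(h - 2)*(h + 2)*(h + 3)*(h^2 + h - 12) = (h - 5)*(h - 3)*(h - 2)*(h + 2)*(h + 3)*(h + 4)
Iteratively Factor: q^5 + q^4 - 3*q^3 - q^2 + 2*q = (q - 1)*(q^4 + 2*q^3 - q^2 - 2*q) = (q - 1)*(q + 1)*(q^3 + q^2 - 2*q) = (q - 1)*(q + 1)*(q + 2)*(q^2 - q) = q*(q - 1)*(q + 1)*(q + 2)*(q - 1)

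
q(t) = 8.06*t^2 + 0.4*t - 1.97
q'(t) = 16.12*t + 0.4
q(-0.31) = -1.32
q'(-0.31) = -4.60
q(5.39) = 234.35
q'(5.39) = 87.29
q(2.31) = 41.96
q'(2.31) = 37.64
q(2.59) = 53.13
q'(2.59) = 42.15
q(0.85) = 4.19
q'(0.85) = 14.10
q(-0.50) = -0.16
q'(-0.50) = -7.66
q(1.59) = 19.04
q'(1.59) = 26.03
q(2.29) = 41.21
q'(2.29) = 37.31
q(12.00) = 1163.47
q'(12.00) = 193.84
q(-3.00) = 69.37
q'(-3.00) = -47.96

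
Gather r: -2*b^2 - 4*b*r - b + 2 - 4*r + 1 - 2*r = -2*b^2 - b + r*(-4*b - 6) + 3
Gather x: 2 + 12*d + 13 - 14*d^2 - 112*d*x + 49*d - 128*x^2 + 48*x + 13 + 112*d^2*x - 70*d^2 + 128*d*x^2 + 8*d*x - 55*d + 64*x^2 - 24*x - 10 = -84*d^2 + 6*d + x^2*(128*d - 64) + x*(112*d^2 - 104*d + 24) + 18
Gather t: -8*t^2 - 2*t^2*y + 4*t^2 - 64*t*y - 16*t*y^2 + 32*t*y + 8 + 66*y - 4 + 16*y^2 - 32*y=t^2*(-2*y - 4) + t*(-16*y^2 - 32*y) + 16*y^2 + 34*y + 4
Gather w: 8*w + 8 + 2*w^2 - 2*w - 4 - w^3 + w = -w^3 + 2*w^2 + 7*w + 4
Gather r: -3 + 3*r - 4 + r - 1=4*r - 8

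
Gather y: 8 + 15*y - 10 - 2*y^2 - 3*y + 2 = -2*y^2 + 12*y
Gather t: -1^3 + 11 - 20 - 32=-42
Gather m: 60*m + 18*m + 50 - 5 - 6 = 78*m + 39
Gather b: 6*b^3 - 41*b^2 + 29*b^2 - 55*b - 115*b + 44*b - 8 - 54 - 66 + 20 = 6*b^3 - 12*b^2 - 126*b - 108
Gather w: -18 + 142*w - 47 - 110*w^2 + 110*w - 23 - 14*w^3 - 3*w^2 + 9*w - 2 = -14*w^3 - 113*w^2 + 261*w - 90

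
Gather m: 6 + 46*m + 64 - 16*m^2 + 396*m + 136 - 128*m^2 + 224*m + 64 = -144*m^2 + 666*m + 270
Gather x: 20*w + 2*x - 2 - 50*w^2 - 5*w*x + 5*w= -50*w^2 + 25*w + x*(2 - 5*w) - 2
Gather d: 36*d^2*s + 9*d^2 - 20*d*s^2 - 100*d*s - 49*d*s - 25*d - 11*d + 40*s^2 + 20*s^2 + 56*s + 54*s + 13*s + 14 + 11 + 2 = d^2*(36*s + 9) + d*(-20*s^2 - 149*s - 36) + 60*s^2 + 123*s + 27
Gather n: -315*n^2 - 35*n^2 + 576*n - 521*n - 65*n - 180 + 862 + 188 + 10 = -350*n^2 - 10*n + 880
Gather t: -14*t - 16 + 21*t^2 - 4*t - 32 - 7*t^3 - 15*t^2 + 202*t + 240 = -7*t^3 + 6*t^2 + 184*t + 192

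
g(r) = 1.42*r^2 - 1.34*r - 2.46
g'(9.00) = 24.22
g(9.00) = 100.50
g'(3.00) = 7.18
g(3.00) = 6.30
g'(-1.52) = -5.66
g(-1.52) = 2.86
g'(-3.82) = -12.19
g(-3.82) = 23.38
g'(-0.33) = -2.28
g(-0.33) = -1.86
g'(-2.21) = -7.62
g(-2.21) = 7.44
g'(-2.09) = -7.28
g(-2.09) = 6.54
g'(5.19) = 13.40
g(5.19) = 28.83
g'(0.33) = -0.40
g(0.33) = -2.75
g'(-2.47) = -8.35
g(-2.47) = 9.51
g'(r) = 2.84*r - 1.34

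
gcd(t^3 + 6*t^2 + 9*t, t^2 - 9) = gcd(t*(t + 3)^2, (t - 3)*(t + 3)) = t + 3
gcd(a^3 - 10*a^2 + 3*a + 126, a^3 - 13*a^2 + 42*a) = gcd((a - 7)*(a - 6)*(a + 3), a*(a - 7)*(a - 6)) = a^2 - 13*a + 42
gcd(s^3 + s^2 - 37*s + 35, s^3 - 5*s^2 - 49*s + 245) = s^2 + 2*s - 35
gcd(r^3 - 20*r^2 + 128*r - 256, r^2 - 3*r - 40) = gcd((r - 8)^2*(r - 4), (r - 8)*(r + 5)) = r - 8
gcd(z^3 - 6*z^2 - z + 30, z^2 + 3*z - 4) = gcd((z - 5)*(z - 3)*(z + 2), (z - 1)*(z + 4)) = 1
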